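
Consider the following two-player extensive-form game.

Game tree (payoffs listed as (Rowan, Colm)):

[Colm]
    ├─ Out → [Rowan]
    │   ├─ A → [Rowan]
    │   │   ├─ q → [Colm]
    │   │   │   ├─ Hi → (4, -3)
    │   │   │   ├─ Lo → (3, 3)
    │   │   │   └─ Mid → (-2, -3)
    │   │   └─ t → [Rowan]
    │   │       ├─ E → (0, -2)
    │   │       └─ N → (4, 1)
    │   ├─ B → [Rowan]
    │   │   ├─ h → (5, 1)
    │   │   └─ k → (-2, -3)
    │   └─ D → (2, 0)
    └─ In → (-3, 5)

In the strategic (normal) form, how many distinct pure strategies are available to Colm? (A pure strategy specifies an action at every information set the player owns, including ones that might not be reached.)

6

Colm owns the root with actions {Out, In} — two choices.
Colm owns the node after Out-A-q with actions {Hi, Lo, Mid} — three choices.
A pure strategy fixes one action at each information set independently, so the count is the product 2 × 3 = 6.
(For reference, Rowan has 24 pure strategies, giving a 6×24 normal-form matrix.)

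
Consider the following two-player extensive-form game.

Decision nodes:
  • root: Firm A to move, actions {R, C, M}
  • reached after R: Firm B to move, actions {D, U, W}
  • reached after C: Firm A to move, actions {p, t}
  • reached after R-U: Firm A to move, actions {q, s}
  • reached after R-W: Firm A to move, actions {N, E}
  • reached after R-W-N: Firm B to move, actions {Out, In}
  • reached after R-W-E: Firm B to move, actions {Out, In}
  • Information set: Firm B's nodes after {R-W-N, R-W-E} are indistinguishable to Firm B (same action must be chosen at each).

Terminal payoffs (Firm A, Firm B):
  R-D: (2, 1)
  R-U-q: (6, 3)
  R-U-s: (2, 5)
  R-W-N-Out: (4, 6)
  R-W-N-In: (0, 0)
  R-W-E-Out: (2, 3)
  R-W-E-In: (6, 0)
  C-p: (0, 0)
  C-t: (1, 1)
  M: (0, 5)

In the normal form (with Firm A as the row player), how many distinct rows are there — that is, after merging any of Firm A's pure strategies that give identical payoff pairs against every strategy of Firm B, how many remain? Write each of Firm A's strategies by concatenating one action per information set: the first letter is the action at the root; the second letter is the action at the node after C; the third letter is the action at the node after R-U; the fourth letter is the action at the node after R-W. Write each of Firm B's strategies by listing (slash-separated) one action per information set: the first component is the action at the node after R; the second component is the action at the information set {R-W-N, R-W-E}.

Firm A has 24 pure strategies: RpqN, RpqE, RpsN, RpsE, RtqN, RtqE, RtsN, RtsE, CpqN, CpqE, CpsN, CpsE, CtqN, CtqE, CtsN, CtsE, MpqN, MpqE, MpsN, MpsE, MtqN, MtqE, MtsN, MtsE. Columns: D/Out, D/In, U/Out, U/In, W/Out, W/In.
{RpqN, RtqN} → row (2,1) (2,1) (6,3) (6,3) (4,6) (0,0)
{RpqE, RtqE} → row (2,1) (2,1) (6,3) (6,3) (2,3) (6,0)
{RpsN, RtsN} → row (2,1) (2,1) (2,5) (2,5) (4,6) (0,0)
{RpsE, RtsE} → row (2,1) (2,1) (2,5) (2,5) (2,3) (6,0)
{CpqN, CpqE, CpsN, CpsE} → row (0,0) (0,0) (0,0) (0,0) (0,0) (0,0)
{CtqN, CtqE, CtsN, CtsE} → row (1,1) (1,1) (1,1) (1,1) (1,1) (1,1)
{MpqN, MpqE, MpsN, MpsE, MtqN, MtqE, MtsN, MtsE} → row (0,5) (0,5) (0,5) (0,5) (0,5) (0,5)
That's 7 distinct rows out of 24 strategies.

7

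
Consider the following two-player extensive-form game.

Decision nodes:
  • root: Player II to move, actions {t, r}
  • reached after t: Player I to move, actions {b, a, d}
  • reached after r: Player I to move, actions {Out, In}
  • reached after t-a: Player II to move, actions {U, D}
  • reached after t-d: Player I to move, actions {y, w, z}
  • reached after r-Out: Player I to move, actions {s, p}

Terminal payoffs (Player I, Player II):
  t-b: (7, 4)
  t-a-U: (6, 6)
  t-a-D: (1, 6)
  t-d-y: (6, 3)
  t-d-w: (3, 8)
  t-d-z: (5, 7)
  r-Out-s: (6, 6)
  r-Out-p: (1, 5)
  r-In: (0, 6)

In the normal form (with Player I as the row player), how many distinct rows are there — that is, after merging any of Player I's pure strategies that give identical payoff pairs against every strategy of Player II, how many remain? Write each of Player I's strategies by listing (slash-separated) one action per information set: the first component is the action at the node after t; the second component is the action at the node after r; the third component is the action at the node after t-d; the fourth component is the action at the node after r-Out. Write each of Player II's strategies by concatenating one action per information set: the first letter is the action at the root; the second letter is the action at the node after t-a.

Player I has 36 pure strategies: b/Out/y/s, b/Out/y/p, b/Out/w/s, b/Out/w/p, b/Out/z/s, b/Out/z/p, b/In/y/s, b/In/y/p, b/In/w/s, b/In/w/p, b/In/z/s, b/In/z/p, a/Out/y/s, a/Out/y/p, a/Out/w/s, a/Out/w/p, a/Out/z/s, a/Out/z/p, a/In/y/s, a/In/y/p, a/In/w/s, a/In/w/p, a/In/z/s, a/In/z/p, d/Out/y/s, d/Out/y/p, d/Out/w/s, d/Out/w/p, d/Out/z/s, d/Out/z/p, d/In/y/s, d/In/y/p, d/In/w/s, d/In/w/p, d/In/z/s, d/In/z/p. Columns: tU, tD, rU, rD.
{b/Out/y/s, b/Out/w/s, b/Out/z/s} → row (7,4) (7,4) (6,6) (6,6)
{b/Out/y/p, b/Out/w/p, b/Out/z/p} → row (7,4) (7,4) (1,5) (1,5)
{b/In/y/s, b/In/y/p, b/In/w/s, b/In/w/p, b/In/z/s, b/In/z/p} → row (7,4) (7,4) (0,6) (0,6)
{a/Out/y/s, a/Out/w/s, a/Out/z/s} → row (6,6) (1,6) (6,6) (6,6)
{a/Out/y/p, a/Out/w/p, a/Out/z/p} → row (6,6) (1,6) (1,5) (1,5)
{a/In/y/s, a/In/y/p, a/In/w/s, a/In/w/p, a/In/z/s, a/In/z/p} → row (6,6) (1,6) (0,6) (0,6)
{d/Out/y/s} → row (6,3) (6,3) (6,6) (6,6)
{d/Out/y/p} → row (6,3) (6,3) (1,5) (1,5)
{d/Out/w/s} → row (3,8) (3,8) (6,6) (6,6)
{d/Out/w/p} → row (3,8) (3,8) (1,5) (1,5)
{d/Out/z/s} → row (5,7) (5,7) (6,6) (6,6)
{d/Out/z/p} → row (5,7) (5,7) (1,5) (1,5)
{d/In/y/s, d/In/y/p} → row (6,3) (6,3) (0,6) (0,6)
{d/In/w/s, d/In/w/p} → row (3,8) (3,8) (0,6) (0,6)
{d/In/z/s, d/In/z/p} → row (5,7) (5,7) (0,6) (0,6)
That's 15 distinct rows out of 36 strategies.

15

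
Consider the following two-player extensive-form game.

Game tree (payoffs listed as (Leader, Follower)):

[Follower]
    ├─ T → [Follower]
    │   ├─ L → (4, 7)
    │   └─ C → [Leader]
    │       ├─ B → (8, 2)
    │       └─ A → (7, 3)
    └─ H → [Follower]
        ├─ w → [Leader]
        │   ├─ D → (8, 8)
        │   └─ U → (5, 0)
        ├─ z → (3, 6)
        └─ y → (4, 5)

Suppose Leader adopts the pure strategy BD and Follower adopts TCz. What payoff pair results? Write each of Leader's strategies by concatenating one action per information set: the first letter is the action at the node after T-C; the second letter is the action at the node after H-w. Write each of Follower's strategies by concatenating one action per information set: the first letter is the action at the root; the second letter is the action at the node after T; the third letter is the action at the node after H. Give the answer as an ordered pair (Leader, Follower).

Trace the play path from the root:
  Follower plays T
  Follower plays C at [T]
  Leader plays B at [T-C]
→ terminal payoff (8, 2).
(Leader's choice at the node after H-w is never reached on this path, so it doesn't affect the outcome.)

(8, 2)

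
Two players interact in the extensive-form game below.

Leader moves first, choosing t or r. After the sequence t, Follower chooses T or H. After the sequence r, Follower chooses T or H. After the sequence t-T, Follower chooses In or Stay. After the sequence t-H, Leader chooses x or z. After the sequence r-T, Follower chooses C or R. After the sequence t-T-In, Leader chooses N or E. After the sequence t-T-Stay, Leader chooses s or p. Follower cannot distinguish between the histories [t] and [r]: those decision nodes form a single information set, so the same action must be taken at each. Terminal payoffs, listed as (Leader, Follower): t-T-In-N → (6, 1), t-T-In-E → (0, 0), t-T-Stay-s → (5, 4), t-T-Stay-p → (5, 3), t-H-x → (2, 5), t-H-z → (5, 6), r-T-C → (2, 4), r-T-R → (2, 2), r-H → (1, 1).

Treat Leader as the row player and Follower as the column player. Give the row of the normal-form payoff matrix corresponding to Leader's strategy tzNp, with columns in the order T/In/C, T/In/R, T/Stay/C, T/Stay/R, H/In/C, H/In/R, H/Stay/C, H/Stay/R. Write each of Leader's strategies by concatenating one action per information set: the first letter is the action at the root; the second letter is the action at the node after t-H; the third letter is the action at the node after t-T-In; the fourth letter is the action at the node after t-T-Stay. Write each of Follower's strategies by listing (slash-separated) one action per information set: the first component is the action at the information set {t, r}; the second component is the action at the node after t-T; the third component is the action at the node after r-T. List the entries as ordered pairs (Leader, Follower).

(6,1) (6,1) (5,3) (5,3) (5,6) (5,6) (5,6) (5,6)

vs T/In/C: Leader plays t → Follower plays T at [t] → Follower plays In at [t-T] → Leader plays N at [t-T-In] → (6, 1)
vs T/In/R: Leader plays t → Follower plays T at [t] → Follower plays In at [t-T] → Leader plays N at [t-T-In] → (6, 1)
vs T/Stay/C: Leader plays t → Follower plays T at [t] → Follower plays Stay at [t-T] → Leader plays p at [t-T-Stay] → (5, 3)
vs T/Stay/R: Leader plays t → Follower plays T at [t] → Follower plays Stay at [t-T] → Leader plays p at [t-T-Stay] → (5, 3)
vs H/In/C: Leader plays t → Follower plays H at [t] → Leader plays z at [t-H] → (5, 6)
vs H/In/R: Leader plays t → Follower plays H at [t] → Leader plays z at [t-H] → (5, 6)
vs H/Stay/C: Leader plays t → Follower plays H at [t] → Leader plays z at [t-H] → (5, 6)
vs H/Stay/R: Leader plays t → Follower plays H at [t] → Leader plays z at [t-H] → (5, 6)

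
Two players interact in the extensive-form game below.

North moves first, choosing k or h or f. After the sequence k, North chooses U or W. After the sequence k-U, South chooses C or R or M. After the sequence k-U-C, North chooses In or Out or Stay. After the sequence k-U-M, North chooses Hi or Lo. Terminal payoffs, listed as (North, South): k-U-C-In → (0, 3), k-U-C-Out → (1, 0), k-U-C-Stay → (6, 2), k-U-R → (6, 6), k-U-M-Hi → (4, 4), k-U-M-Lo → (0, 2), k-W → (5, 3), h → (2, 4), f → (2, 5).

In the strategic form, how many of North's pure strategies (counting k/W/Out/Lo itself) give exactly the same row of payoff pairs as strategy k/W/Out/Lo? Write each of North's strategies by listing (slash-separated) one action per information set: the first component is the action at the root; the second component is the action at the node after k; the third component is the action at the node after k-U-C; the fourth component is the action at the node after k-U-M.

Row for k/W/Out/Lo (columns C, R, M): (5,3) (5,3) (5,3).
Under k/W/Out/Lo, North's choice at the node after k-U-C and at the node after k-U-M can never be reached regardless of what South does, so varying those choices leaves every outcome unchanged.
Holding the reachable choices fixed and varying the unreachable ones freely already gives 3 × 2 = 6 equivalent strategies.
No other strategy reproduces this row, so those 6 are the full class: k/W/In/Hi, k/W/In/Lo, k/W/Out/Hi, k/W/Out/Lo, k/W/Stay/Hi, k/W/Stay/Lo.

6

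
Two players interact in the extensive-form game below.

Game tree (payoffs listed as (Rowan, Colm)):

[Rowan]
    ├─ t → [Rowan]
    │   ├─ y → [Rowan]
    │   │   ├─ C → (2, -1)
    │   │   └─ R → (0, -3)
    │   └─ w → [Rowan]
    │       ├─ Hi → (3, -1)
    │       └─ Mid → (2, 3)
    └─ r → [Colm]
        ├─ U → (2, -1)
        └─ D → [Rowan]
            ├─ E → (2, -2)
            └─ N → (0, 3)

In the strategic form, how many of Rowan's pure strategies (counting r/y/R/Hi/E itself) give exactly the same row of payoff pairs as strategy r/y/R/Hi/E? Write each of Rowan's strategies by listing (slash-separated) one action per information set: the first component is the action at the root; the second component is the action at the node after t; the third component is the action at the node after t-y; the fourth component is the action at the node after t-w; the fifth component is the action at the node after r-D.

8

Row for r/y/R/Hi/E (columns U, D): (2,-1) (2,-2).
Under r/y/R/Hi/E, Rowan's choice at the node after t and at the node after t-y and at the node after t-w can never be reached regardless of what Colm does, so varying those choices leaves every outcome unchanged.
Holding the reachable choices fixed and varying the unreachable ones freely already gives 2 × 2 × 2 = 8 equivalent strategies.
No other strategy reproduces this row, so those 8 are the full class: r/y/C/Hi/E, r/y/C/Mid/E, r/y/R/Hi/E, r/y/R/Mid/E, r/w/C/Hi/E, r/w/C/Mid/E, r/w/R/Hi/E, r/w/R/Mid/E.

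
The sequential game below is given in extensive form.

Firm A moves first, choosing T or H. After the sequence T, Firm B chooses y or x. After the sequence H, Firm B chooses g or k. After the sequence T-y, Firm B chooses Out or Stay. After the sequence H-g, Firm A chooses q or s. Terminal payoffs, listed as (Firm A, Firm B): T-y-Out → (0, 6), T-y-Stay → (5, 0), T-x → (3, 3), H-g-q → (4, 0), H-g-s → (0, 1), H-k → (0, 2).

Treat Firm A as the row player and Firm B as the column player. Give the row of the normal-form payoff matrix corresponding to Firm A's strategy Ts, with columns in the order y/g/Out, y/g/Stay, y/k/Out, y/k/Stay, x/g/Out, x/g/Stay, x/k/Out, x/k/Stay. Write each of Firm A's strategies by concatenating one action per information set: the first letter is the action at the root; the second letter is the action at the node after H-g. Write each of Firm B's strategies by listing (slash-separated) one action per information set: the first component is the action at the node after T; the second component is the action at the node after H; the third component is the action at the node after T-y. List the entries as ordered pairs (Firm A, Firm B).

vs y/g/Out: Firm A plays T → Firm B plays y at [T] → Firm B plays Out at [T-y] → (0, 6)
vs y/g/Stay: Firm A plays T → Firm B plays y at [T] → Firm B plays Stay at [T-y] → (5, 0)
vs y/k/Out: Firm A plays T → Firm B plays y at [T] → Firm B plays Out at [T-y] → (0, 6)
vs y/k/Stay: Firm A plays T → Firm B plays y at [T] → Firm B plays Stay at [T-y] → (5, 0)
vs x/g/Out: Firm A plays T → Firm B plays x at [T] → (3, 3)
vs x/g/Stay: Firm A plays T → Firm B plays x at [T] → (3, 3)
vs x/k/Out: Firm A plays T → Firm B plays x at [T] → (3, 3)
vs x/k/Stay: Firm A plays T → Firm B plays x at [T] → (3, 3)

(0,6) (5,0) (0,6) (5,0) (3,3) (3,3) (3,3) (3,3)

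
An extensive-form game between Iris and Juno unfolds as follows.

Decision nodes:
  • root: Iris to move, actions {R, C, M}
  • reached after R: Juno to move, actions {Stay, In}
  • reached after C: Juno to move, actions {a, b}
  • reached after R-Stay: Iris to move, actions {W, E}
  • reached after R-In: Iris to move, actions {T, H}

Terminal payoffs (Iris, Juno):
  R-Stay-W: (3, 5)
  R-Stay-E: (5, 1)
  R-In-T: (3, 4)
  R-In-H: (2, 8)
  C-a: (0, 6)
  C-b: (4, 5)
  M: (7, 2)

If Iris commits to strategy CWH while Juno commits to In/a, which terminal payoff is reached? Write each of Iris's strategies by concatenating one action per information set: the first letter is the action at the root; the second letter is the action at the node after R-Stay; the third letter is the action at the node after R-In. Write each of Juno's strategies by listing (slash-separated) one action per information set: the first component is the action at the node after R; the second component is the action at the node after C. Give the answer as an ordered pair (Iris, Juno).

(0, 6)

Trace the play path from the root:
  Iris plays C
  Juno plays a at [C]
→ terminal payoff (0, 6).
(Iris's choice at the node after R-Stay is never reached on this path, so it doesn't affect the outcome.)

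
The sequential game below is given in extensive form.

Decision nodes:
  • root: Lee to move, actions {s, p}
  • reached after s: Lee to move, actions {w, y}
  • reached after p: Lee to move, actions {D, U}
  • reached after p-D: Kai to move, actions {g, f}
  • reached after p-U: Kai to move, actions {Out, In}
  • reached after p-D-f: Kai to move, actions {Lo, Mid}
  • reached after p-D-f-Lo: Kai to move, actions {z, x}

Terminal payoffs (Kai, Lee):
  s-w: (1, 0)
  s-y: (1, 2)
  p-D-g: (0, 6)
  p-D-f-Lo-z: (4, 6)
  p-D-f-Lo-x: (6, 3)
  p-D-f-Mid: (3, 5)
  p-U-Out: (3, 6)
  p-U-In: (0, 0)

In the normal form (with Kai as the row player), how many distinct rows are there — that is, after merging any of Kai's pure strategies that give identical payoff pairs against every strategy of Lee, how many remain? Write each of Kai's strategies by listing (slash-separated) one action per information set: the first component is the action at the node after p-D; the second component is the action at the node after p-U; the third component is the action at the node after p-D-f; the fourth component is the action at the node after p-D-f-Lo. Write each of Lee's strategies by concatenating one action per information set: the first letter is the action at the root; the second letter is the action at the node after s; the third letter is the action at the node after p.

Kai has 16 pure strategies: g/Out/Lo/z, g/Out/Lo/x, g/Out/Mid/z, g/Out/Mid/x, g/In/Lo/z, g/In/Lo/x, g/In/Mid/z, g/In/Mid/x, f/Out/Lo/z, f/Out/Lo/x, f/Out/Mid/z, f/Out/Mid/x, f/In/Lo/z, f/In/Lo/x, f/In/Mid/z, f/In/Mid/x. Columns: swD, swU, syD, syU, pwD, pwU, pyD, pyU.
{g/Out/Lo/z, g/Out/Lo/x, g/Out/Mid/z, g/Out/Mid/x} → row (1,0) (1,0) (1,2) (1,2) (0,6) (3,6) (0,6) (3,6)
{g/In/Lo/z, g/In/Lo/x, g/In/Mid/z, g/In/Mid/x} → row (1,0) (1,0) (1,2) (1,2) (0,6) (0,0) (0,6) (0,0)
{f/Out/Lo/z} → row (1,0) (1,0) (1,2) (1,2) (4,6) (3,6) (4,6) (3,6)
{f/Out/Lo/x} → row (1,0) (1,0) (1,2) (1,2) (6,3) (3,6) (6,3) (3,6)
{f/Out/Mid/z, f/Out/Mid/x} → row (1,0) (1,0) (1,2) (1,2) (3,5) (3,6) (3,5) (3,6)
{f/In/Lo/z} → row (1,0) (1,0) (1,2) (1,2) (4,6) (0,0) (4,6) (0,0)
{f/In/Lo/x} → row (1,0) (1,0) (1,2) (1,2) (6,3) (0,0) (6,3) (0,0)
{f/In/Mid/z, f/In/Mid/x} → row (1,0) (1,0) (1,2) (1,2) (3,5) (0,0) (3,5) (0,0)
That's 8 distinct rows out of 16 strategies.

8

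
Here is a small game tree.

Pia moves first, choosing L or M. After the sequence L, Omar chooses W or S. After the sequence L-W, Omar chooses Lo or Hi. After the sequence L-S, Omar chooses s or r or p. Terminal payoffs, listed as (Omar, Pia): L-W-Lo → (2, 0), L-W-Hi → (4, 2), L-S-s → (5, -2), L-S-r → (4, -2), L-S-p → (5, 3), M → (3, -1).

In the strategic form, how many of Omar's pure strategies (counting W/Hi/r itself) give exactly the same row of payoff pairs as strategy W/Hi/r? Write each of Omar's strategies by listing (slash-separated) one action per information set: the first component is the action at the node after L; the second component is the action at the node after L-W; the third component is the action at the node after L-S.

3

Row for W/Hi/r (columns L, M): (4,2) (3,-1).
Under W/Hi/r, Omar's choice at the node after L-S can never be reached regardless of what Pia does, so varying those choices leaves every outcome unchanged.
Holding the reachable choices fixed and varying the unreachable one freely already gives 3 equivalent strategies.
No other strategy reproduces this row, so those 3 are the full class: W/Hi/s, W/Hi/r, W/Hi/p.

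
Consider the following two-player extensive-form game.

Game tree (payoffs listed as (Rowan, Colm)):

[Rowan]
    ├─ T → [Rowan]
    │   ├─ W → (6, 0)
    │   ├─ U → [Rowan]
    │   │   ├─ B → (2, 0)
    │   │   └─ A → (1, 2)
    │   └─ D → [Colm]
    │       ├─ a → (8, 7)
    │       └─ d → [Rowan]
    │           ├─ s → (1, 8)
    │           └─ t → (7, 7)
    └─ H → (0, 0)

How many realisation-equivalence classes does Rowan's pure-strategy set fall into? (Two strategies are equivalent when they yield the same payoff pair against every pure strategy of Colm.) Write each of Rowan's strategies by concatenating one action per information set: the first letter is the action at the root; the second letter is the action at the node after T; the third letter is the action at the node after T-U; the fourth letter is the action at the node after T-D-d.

Rowan has 24 pure strategies: TWBs, TWBt, TWAs, TWAt, TUBs, TUBt, TUAs, TUAt, TDBs, TDBt, TDAs, TDAt, HWBs, HWBt, HWAs, HWAt, HUBs, HUBt, HUAs, HUAt, HDBs, HDBt, HDAs, HDAt. Columns: a, d.
{TWBs, TWBt, TWAs, TWAt} → row (6,0) (6,0)
{TUBs, TUBt} → row (2,0) (2,0)
{TUAs, TUAt} → row (1,2) (1,2)
{TDBs, TDAs} → row (8,7) (1,8)
{TDBt, TDAt} → row (8,7) (7,7)
{HWBs, HWBt, HWAs, HWAt, HUBs, HUBt, HUAs, HUAt, HDBs, HDBt, HDAs, HDAt} → row (0,0) (0,0)
That's 6 distinct rows out of 24 strategies.

6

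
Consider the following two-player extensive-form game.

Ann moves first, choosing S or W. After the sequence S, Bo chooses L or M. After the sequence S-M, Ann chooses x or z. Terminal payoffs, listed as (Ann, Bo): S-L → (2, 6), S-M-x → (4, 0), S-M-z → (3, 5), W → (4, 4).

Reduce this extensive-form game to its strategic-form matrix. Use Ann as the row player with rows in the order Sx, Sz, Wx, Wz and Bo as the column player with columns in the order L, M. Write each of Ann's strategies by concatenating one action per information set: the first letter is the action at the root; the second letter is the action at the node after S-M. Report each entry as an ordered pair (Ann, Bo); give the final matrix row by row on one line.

Row Sx: L→(2,6), M→(4,0)
Row Sz: L→(2,6), M→(3,5)
Row Wx: L→(4,4), M→(4,4)
Row Wz: L→(4,4), M→(4,4)

Sx: (2,6) (4,0) | Sz: (2,6) (3,5) | Wx: (4,4) (4,4) | Wz: (4,4) (4,4)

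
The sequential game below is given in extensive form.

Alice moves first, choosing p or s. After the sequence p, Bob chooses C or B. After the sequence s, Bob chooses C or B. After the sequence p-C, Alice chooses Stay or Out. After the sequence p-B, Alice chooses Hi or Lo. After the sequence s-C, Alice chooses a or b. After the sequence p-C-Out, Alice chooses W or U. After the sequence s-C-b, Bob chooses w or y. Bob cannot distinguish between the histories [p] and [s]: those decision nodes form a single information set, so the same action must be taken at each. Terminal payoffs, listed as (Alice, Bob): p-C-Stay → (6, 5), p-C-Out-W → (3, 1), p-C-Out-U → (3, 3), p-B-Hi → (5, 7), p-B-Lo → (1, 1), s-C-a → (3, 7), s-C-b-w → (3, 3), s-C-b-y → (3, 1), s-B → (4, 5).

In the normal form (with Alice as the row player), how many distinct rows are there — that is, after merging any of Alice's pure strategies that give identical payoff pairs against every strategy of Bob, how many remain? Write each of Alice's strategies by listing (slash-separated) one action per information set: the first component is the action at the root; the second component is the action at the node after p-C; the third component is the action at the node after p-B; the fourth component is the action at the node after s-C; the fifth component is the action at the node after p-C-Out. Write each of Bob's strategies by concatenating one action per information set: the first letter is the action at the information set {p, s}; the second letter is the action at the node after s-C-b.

8

Alice has 32 pure strategies: p/Stay/Hi/a/W, p/Stay/Hi/a/U, p/Stay/Hi/b/W, p/Stay/Hi/b/U, p/Stay/Lo/a/W, p/Stay/Lo/a/U, p/Stay/Lo/b/W, p/Stay/Lo/b/U, p/Out/Hi/a/W, p/Out/Hi/a/U, p/Out/Hi/b/W, p/Out/Hi/b/U, p/Out/Lo/a/W, p/Out/Lo/a/U, p/Out/Lo/b/W, p/Out/Lo/b/U, s/Stay/Hi/a/W, s/Stay/Hi/a/U, s/Stay/Hi/b/W, s/Stay/Hi/b/U, s/Stay/Lo/a/W, s/Stay/Lo/a/U, s/Stay/Lo/b/W, s/Stay/Lo/b/U, s/Out/Hi/a/W, s/Out/Hi/a/U, s/Out/Hi/b/W, s/Out/Hi/b/U, s/Out/Lo/a/W, s/Out/Lo/a/U, s/Out/Lo/b/W, s/Out/Lo/b/U. Columns: Cw, Cy, Bw, By.
{p/Stay/Hi/a/W, p/Stay/Hi/a/U, p/Stay/Hi/b/W, p/Stay/Hi/b/U} → row (6,5) (6,5) (5,7) (5,7)
{p/Stay/Lo/a/W, p/Stay/Lo/a/U, p/Stay/Lo/b/W, p/Stay/Lo/b/U} → row (6,5) (6,5) (1,1) (1,1)
{p/Out/Hi/a/W, p/Out/Hi/b/W} → row (3,1) (3,1) (5,7) (5,7)
{p/Out/Hi/a/U, p/Out/Hi/b/U} → row (3,3) (3,3) (5,7) (5,7)
{p/Out/Lo/a/W, p/Out/Lo/b/W} → row (3,1) (3,1) (1,1) (1,1)
{p/Out/Lo/a/U, p/Out/Lo/b/U} → row (3,3) (3,3) (1,1) (1,1)
{s/Stay/Hi/a/W, s/Stay/Hi/a/U, s/Stay/Lo/a/W, s/Stay/Lo/a/U, s/Out/Hi/a/W, s/Out/Hi/a/U, s/Out/Lo/a/W, s/Out/Lo/a/U} → row (3,7) (3,7) (4,5) (4,5)
{s/Stay/Hi/b/W, s/Stay/Hi/b/U, s/Stay/Lo/b/W, s/Stay/Lo/b/U, s/Out/Hi/b/W, s/Out/Hi/b/U, s/Out/Lo/b/W, s/Out/Lo/b/U} → row (3,3) (3,1) (4,5) (4,5)
That's 8 distinct rows out of 32 strategies.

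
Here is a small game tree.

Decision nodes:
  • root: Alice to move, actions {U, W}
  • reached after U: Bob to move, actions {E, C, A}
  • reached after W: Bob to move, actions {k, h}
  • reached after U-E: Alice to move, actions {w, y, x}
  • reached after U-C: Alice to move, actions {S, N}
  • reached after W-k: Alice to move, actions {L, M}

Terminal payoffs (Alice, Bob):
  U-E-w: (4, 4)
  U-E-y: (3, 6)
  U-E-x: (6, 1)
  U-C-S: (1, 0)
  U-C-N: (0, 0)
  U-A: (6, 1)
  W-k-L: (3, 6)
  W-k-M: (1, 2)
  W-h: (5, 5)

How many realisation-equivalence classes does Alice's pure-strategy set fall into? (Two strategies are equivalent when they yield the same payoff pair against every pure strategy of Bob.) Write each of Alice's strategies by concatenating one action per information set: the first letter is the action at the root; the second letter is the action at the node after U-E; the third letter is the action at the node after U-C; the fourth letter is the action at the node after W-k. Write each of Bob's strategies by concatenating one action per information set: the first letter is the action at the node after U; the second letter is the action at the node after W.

Alice has 24 pure strategies: UwSL, UwSM, UwNL, UwNM, UySL, UySM, UyNL, UyNM, UxSL, UxSM, UxNL, UxNM, WwSL, WwSM, WwNL, WwNM, WySL, WySM, WyNL, WyNM, WxSL, WxSM, WxNL, WxNM. Columns: Ek, Eh, Ck, Ch, Ak, Ah.
{UwSL, UwSM} → row (4,4) (4,4) (1,0) (1,0) (6,1) (6,1)
{UwNL, UwNM} → row (4,4) (4,4) (0,0) (0,0) (6,1) (6,1)
{UySL, UySM} → row (3,6) (3,6) (1,0) (1,0) (6,1) (6,1)
{UyNL, UyNM} → row (3,6) (3,6) (0,0) (0,0) (6,1) (6,1)
{UxSL, UxSM} → row (6,1) (6,1) (1,0) (1,0) (6,1) (6,1)
{UxNL, UxNM} → row (6,1) (6,1) (0,0) (0,0) (6,1) (6,1)
{WwSL, WwNL, WySL, WyNL, WxSL, WxNL} → row (3,6) (5,5) (3,6) (5,5) (3,6) (5,5)
{WwSM, WwNM, WySM, WyNM, WxSM, WxNM} → row (1,2) (5,5) (1,2) (5,5) (1,2) (5,5)
That's 8 distinct rows out of 24 strategies.

8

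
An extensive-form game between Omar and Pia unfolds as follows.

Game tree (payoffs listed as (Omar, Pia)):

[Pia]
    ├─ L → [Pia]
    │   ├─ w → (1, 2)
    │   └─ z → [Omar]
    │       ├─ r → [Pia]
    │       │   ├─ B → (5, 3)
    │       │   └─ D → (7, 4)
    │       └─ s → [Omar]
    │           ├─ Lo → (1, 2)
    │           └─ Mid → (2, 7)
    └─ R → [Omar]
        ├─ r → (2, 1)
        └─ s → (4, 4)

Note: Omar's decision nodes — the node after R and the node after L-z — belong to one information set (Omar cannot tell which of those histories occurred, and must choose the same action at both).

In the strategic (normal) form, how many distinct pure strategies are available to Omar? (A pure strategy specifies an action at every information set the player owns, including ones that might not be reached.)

Omar owns the information set {R, L-z} with actions {r, s} — two choices.
Omar owns the node after L-z-s with actions {Lo, Mid} — two choices.
A pure strategy fixes one action at each information set independently, so the count is the product 2 × 2 = 4.

4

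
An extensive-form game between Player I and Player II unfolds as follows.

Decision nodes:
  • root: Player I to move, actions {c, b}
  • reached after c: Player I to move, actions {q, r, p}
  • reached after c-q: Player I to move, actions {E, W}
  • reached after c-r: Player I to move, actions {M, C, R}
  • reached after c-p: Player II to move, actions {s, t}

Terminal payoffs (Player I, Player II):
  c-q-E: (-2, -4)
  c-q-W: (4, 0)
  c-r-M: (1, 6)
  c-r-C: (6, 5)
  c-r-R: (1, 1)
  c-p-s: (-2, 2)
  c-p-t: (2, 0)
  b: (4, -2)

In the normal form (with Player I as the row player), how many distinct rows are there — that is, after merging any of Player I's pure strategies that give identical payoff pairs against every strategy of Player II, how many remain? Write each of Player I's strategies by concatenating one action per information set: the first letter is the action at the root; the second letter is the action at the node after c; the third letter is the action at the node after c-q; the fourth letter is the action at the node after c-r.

7

Player I has 36 pure strategies: cqEM, cqEC, cqER, cqWM, cqWC, cqWR, crEM, crEC, crER, crWM, crWC, crWR, cpEM, cpEC, cpER, cpWM, cpWC, cpWR, bqEM, bqEC, bqER, bqWM, bqWC, bqWR, brEM, brEC, brER, brWM, brWC, brWR, bpEM, bpEC, bpER, bpWM, bpWC, bpWR. Columns: s, t.
{cqEM, cqEC, cqER} → row (-2,-4) (-2,-4)
{cqWM, cqWC, cqWR} → row (4,0) (4,0)
{crEM, crWM} → row (1,6) (1,6)
{crEC, crWC} → row (6,5) (6,5)
{crER, crWR} → row (1,1) (1,1)
{cpEM, cpEC, cpER, cpWM, cpWC, cpWR} → row (-2,2) (2,0)
{bqEM, bqEC, bqER, bqWM, bqWC, bqWR, brEM, brEC, brER, brWM, brWC, brWR, bpEM, bpEC, bpER, bpWM, bpWC, bpWR} → row (4,-2) (4,-2)
That's 7 distinct rows out of 36 strategies.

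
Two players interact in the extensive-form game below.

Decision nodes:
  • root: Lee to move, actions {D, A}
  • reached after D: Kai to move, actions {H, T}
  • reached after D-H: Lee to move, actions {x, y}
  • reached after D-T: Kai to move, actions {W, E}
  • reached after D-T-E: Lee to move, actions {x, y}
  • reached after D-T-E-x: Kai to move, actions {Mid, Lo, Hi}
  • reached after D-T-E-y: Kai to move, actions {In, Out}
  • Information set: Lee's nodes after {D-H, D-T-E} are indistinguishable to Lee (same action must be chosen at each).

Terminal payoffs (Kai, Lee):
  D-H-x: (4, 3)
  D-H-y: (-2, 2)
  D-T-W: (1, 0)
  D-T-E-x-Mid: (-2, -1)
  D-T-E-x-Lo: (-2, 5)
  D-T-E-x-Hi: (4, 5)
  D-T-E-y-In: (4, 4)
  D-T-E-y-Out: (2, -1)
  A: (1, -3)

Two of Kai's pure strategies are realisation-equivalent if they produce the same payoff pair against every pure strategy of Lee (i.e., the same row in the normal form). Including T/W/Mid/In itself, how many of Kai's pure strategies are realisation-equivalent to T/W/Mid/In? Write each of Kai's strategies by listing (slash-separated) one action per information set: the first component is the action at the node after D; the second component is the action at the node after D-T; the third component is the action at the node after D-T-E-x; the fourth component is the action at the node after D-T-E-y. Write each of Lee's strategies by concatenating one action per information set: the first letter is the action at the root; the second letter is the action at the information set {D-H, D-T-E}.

6

Row for T/W/Mid/In (columns Dx, Dy, Ax, Ay): (1,0) (1,0) (1,-3) (1,-3).
Under T/W/Mid/In, Kai's choice at the node after D-T-E-x and at the node after D-T-E-y can never be reached regardless of what Lee does, so varying those choices leaves every outcome unchanged.
Holding the reachable choices fixed and varying the unreachable ones freely already gives 3 × 2 = 6 equivalent strategies.
No other strategy reproduces this row, so those 6 are the full class: T/W/Mid/In, T/W/Mid/Out, T/W/Lo/In, T/W/Lo/Out, T/W/Hi/In, T/W/Hi/Out.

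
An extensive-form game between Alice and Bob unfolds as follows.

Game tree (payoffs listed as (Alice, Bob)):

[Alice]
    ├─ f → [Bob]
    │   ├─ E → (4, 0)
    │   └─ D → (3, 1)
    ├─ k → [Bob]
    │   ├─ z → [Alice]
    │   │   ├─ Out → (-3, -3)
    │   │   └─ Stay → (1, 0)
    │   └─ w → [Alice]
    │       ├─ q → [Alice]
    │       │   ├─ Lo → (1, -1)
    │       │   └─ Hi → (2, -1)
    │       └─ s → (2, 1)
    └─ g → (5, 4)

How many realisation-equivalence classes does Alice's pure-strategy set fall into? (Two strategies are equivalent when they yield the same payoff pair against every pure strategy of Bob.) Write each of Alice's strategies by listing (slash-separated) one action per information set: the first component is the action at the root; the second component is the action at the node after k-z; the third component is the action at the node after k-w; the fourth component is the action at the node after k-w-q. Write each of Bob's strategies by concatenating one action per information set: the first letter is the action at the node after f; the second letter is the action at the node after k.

Alice has 24 pure strategies: f/Out/q/Lo, f/Out/q/Hi, f/Out/s/Lo, f/Out/s/Hi, f/Stay/q/Lo, f/Stay/q/Hi, f/Stay/s/Lo, f/Stay/s/Hi, k/Out/q/Lo, k/Out/q/Hi, k/Out/s/Lo, k/Out/s/Hi, k/Stay/q/Lo, k/Stay/q/Hi, k/Stay/s/Lo, k/Stay/s/Hi, g/Out/q/Lo, g/Out/q/Hi, g/Out/s/Lo, g/Out/s/Hi, g/Stay/q/Lo, g/Stay/q/Hi, g/Stay/s/Lo, g/Stay/s/Hi. Columns: Ez, Ew, Dz, Dw.
{f/Out/q/Lo, f/Out/q/Hi, f/Out/s/Lo, f/Out/s/Hi, f/Stay/q/Lo, f/Stay/q/Hi, f/Stay/s/Lo, f/Stay/s/Hi} → row (4,0) (4,0) (3,1) (3,1)
{k/Out/q/Lo} → row (-3,-3) (1,-1) (-3,-3) (1,-1)
{k/Out/q/Hi} → row (-3,-3) (2,-1) (-3,-3) (2,-1)
{k/Out/s/Lo, k/Out/s/Hi} → row (-3,-3) (2,1) (-3,-3) (2,1)
{k/Stay/q/Lo} → row (1,0) (1,-1) (1,0) (1,-1)
{k/Stay/q/Hi} → row (1,0) (2,-1) (1,0) (2,-1)
{k/Stay/s/Lo, k/Stay/s/Hi} → row (1,0) (2,1) (1,0) (2,1)
{g/Out/q/Lo, g/Out/q/Hi, g/Out/s/Lo, g/Out/s/Hi, g/Stay/q/Lo, g/Stay/q/Hi, g/Stay/s/Lo, g/Stay/s/Hi} → row (5,4) (5,4) (5,4) (5,4)
That's 8 distinct rows out of 24 strategies.

8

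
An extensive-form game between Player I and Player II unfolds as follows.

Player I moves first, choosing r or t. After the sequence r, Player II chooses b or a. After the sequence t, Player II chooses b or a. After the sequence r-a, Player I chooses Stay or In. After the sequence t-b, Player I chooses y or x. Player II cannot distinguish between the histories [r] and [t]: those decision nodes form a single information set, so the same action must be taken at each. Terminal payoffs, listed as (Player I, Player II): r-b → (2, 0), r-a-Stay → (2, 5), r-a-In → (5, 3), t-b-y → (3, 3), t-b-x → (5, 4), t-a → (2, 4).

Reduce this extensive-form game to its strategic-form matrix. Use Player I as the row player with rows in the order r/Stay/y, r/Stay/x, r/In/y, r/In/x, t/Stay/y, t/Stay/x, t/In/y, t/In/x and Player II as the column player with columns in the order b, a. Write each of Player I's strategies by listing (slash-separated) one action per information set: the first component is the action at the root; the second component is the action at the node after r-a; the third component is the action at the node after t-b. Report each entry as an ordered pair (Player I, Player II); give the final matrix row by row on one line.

Row r/Stay/y: b→(2,0), a→(2,5)
Row r/Stay/x: b→(2,0), a→(2,5)
Row r/In/y: b→(2,0), a→(5,3)
Row r/In/x: b→(2,0), a→(5,3)
Row t/Stay/y: b→(3,3), a→(2,4)
Row t/Stay/x: b→(5,4), a→(2,4)
Row t/In/y: b→(3,3), a→(2,4)
Row t/In/x: b→(5,4), a→(2,4)

r/Stay/y: (2,0) (2,5) | r/Stay/x: (2,0) (2,5) | r/In/y: (2,0) (5,3) | r/In/x: (2,0) (5,3) | t/Stay/y: (3,3) (2,4) | t/Stay/x: (5,4) (2,4) | t/In/y: (3,3) (2,4) | t/In/x: (5,4) (2,4)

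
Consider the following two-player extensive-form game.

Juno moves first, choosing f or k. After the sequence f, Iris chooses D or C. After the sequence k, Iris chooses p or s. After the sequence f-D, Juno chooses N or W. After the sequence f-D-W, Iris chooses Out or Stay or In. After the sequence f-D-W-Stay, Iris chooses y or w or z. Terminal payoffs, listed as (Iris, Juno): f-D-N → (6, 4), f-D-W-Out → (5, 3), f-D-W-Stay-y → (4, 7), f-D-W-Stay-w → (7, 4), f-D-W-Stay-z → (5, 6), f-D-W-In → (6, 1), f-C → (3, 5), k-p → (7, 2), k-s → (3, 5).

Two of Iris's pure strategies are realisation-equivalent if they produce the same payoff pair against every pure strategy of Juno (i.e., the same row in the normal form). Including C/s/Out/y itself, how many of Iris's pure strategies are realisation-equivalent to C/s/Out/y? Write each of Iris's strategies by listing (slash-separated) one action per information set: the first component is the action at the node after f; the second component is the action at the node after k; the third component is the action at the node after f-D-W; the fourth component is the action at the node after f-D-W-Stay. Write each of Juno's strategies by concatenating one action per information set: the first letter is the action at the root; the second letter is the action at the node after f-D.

9

Row for C/s/Out/y (columns fN, fW, kN, kW): (3,5) (3,5) (3,5) (3,5).
Under C/s/Out/y, Iris's choice at the node after f-D-W and at the node after f-D-W-Stay can never be reached regardless of what Juno does, so varying those choices leaves every outcome unchanged.
Holding the reachable choices fixed and varying the unreachable ones freely already gives 3 × 3 = 9 equivalent strategies.
No other strategy reproduces this row, so those 9 are the full class: C/s/Out/y, C/s/Out/w, C/s/Out/z, C/s/Stay/y, C/s/Stay/w, C/s/Stay/z, C/s/In/y, C/s/In/w, C/s/In/z.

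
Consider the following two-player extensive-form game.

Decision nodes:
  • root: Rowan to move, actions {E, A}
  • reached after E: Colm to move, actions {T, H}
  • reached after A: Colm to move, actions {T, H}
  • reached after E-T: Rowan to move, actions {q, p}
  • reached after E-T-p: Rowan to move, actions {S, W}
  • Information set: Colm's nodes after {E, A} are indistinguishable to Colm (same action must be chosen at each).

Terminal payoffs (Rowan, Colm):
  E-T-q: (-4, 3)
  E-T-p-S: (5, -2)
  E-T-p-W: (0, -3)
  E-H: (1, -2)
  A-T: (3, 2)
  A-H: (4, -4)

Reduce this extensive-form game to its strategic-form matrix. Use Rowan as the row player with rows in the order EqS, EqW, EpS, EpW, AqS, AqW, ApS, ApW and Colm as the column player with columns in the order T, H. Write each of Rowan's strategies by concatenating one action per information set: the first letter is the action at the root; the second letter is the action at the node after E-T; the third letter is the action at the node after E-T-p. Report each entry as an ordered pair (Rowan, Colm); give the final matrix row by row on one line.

Row EqS: T→(-4,3), H→(1,-2)
Row EqW: T→(-4,3), H→(1,-2)
Row EpS: T→(5,-2), H→(1,-2)
Row EpW: T→(0,-3), H→(1,-2)
Row AqS: T→(3,2), H→(4,-4)
Row AqW: T→(3,2), H→(4,-4)
Row ApS: T→(3,2), H→(4,-4)
Row ApW: T→(3,2), H→(4,-4)

EqS: (-4,3) (1,-2) | EqW: (-4,3) (1,-2) | EpS: (5,-2) (1,-2) | EpW: (0,-3) (1,-2) | AqS: (3,2) (4,-4) | AqW: (3,2) (4,-4) | ApS: (3,2) (4,-4) | ApW: (3,2) (4,-4)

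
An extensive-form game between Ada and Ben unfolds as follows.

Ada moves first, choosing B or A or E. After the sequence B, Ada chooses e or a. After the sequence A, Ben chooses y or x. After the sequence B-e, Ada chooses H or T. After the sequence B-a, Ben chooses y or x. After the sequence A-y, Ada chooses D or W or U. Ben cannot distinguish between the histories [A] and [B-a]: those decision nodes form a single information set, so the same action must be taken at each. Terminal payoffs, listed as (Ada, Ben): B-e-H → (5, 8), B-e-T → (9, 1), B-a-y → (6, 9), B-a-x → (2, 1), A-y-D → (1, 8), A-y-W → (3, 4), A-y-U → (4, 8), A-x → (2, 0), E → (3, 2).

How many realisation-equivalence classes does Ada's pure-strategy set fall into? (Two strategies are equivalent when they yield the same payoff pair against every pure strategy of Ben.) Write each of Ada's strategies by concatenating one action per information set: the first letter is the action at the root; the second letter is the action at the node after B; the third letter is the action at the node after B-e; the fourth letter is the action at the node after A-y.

7

Ada has 36 pure strategies: BeHD, BeHW, BeHU, BeTD, BeTW, BeTU, BaHD, BaHW, BaHU, BaTD, BaTW, BaTU, AeHD, AeHW, AeHU, AeTD, AeTW, AeTU, AaHD, AaHW, AaHU, AaTD, AaTW, AaTU, EeHD, EeHW, EeHU, EeTD, EeTW, EeTU, EaHD, EaHW, EaHU, EaTD, EaTW, EaTU. Columns: y, x.
{BeHD, BeHW, BeHU} → row (5,8) (5,8)
{BeTD, BeTW, BeTU} → row (9,1) (9,1)
{BaHD, BaHW, BaHU, BaTD, BaTW, BaTU} → row (6,9) (2,1)
{AeHD, AeTD, AaHD, AaTD} → row (1,8) (2,0)
{AeHW, AeTW, AaHW, AaTW} → row (3,4) (2,0)
{AeHU, AeTU, AaHU, AaTU} → row (4,8) (2,0)
{EeHD, EeHW, EeHU, EeTD, EeTW, EeTU, EaHD, EaHW, EaHU, EaTD, EaTW, EaTU} → row (3,2) (3,2)
That's 7 distinct rows out of 36 strategies.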